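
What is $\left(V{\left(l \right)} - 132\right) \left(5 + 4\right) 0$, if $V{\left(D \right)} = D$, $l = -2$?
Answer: $0$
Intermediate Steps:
$\left(V{\left(l \right)} - 132\right) \left(5 + 4\right) 0 = \left(-2 - 132\right) \left(5 + 4\right) 0 = - 134 \cdot 9 \cdot 0 = \left(-134\right) 0 = 0$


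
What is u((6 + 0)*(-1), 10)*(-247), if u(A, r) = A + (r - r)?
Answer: 1482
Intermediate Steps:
u(A, r) = A (u(A, r) = A + 0 = A)
u((6 + 0)*(-1), 10)*(-247) = ((6 + 0)*(-1))*(-247) = (6*(-1))*(-247) = -6*(-247) = 1482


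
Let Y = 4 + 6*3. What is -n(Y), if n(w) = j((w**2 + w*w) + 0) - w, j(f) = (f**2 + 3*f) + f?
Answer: -940874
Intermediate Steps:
Y = 22 (Y = 4 + 18 = 22)
j(f) = f**2 + 4*f
n(w) = -w + 2*w**2*(4 + 2*w**2) (n(w) = ((w**2 + w*w) + 0)*(4 + ((w**2 + w*w) + 0)) - w = ((w**2 + w**2) + 0)*(4 + ((w**2 + w**2) + 0)) - w = (2*w**2 + 0)*(4 + (2*w**2 + 0)) - w = (2*w**2)*(4 + 2*w**2) - w = 2*w**2*(4 + 2*w**2) - w = -w + 2*w**2*(4 + 2*w**2))
-n(Y) = -22*(-1 + 4*22*(2 + 22**2)) = -22*(-1 + 4*22*(2 + 484)) = -22*(-1 + 4*22*486) = -22*(-1 + 42768) = -22*42767 = -1*940874 = -940874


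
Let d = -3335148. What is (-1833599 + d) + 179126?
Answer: -4989621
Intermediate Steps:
(-1833599 + d) + 179126 = (-1833599 - 3335148) + 179126 = -5168747 + 179126 = -4989621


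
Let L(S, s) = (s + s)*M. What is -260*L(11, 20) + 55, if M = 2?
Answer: -20745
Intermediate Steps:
L(S, s) = 4*s (L(S, s) = (s + s)*2 = (2*s)*2 = 4*s)
-260*L(11, 20) + 55 = -1040*20 + 55 = -260*80 + 55 = -20800 + 55 = -20745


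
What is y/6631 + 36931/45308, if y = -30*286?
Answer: -143853179/300437348 ≈ -0.47881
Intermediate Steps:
y = -8580
y/6631 + 36931/45308 = -8580/6631 + 36931/45308 = -143853179/300437348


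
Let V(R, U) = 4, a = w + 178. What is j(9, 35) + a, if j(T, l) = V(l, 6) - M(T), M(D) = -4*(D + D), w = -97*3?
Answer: -37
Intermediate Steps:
w = -291
a = -113 (a = -291 + 178 = -113)
M(D) = -8*D
j(T, l) = 4 + 8*T (j(T, l) = 4 - (-8)*T = 4 + 8*T)
j(9, 35) + a = (4 + 8*9) - 113 = (4 + 72) - 113 = 76 - 113 = -37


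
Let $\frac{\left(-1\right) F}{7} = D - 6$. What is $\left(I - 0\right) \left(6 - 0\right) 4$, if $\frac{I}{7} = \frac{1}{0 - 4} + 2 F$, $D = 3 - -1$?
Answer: $4662$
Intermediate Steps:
$D = 4$ ($D = 3 + 1 = 4$)
$F = 14$ ($F = - 7 \left(4 - 6\right) = \left(-7\right) \left(-2\right) = 14$)
$I = \frac{777}{4}$ ($I = 7 \left(\frac{1}{0 - 4} + 2 \cdot 14\right) = 7 \left(\frac{1}{-4} + 28\right) = 7 \left(- \frac{1}{4} + 28\right) = 7 \cdot \frac{111}{4} = \frac{777}{4} \approx 194.25$)
$\left(I - 0\right) \left(6 - 0\right) 4 = \left(\frac{777}{4} - 0\right) \left(6 - 0\right) 4 = \left(\frac{777}{4} + 0\right) \left(6 + 0\right) 4 = \frac{777}{4} \cdot 6 \cdot 4 = \frac{2331}{2} \cdot 4 = 4662$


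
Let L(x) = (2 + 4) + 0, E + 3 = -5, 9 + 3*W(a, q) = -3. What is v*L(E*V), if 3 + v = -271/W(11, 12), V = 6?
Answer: 777/2 ≈ 388.50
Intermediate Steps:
W(a, q) = -4 (W(a, q) = -3 + (⅓)*(-3) = -3 - 1 = -4)
E = -8 (E = -3 - 5 = -8)
L(x) = 6 (L(x) = 6 + 0 = 6)
v = 259/4 (v = -3 - 271/(-4) = -3 - 271*(-¼) = -3 + 271/4 = 259/4 ≈ 64.750)
v*L(E*V) = (259/4)*6 = 777/2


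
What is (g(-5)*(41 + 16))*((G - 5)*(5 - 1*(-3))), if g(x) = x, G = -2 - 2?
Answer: 20520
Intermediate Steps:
G = -4
(g(-5)*(41 + 16))*((G - 5)*(5 - 1*(-3))) = (-5*(41 + 16))*((-4 - 5)*(5 - 1*(-3))) = (-5*57)*(-9*(5 + 3)) = -(-2565)*8 = -285*(-72) = 20520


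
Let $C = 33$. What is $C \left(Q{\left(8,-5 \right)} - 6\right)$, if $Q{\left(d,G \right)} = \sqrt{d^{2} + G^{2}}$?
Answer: $-198 + 33 \sqrt{89} \approx 113.32$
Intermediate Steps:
$Q{\left(d,G \right)} = \sqrt{G^{2} + d^{2}}$
$C \left(Q{\left(8,-5 \right)} - 6\right) = 33 \left(\sqrt{\left(-5\right)^{2} + 8^{2}} - 6\right) = 33 \left(\sqrt{25 + 64} - 6\right) = 33 \left(\sqrt{89} - 6\right) = 33 \left(-6 + \sqrt{89}\right) = -198 + 33 \sqrt{89}$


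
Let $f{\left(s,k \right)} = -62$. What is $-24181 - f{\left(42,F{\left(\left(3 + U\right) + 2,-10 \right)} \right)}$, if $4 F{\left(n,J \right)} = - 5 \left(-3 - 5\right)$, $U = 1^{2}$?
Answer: $-24119$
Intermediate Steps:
$U = 1$
$F{\left(n,J \right)} = 10$ ($F{\left(n,J \right)} = \frac{\left(-5\right) \left(-3 - 5\right)}{4} = \frac{\left(-5\right) \left(-8\right)}{4} = \frac{1}{4} \cdot 40 = 10$)
$-24181 - f{\left(42,F{\left(\left(3 + U\right) + 2,-10 \right)} \right)} = -24181 - -62 = -24181 + 62 = -24119$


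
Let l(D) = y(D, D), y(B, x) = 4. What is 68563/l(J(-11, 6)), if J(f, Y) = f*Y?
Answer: 68563/4 ≈ 17141.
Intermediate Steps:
J(f, Y) = Y*f
l(D) = 4
68563/l(J(-11, 6)) = 68563/4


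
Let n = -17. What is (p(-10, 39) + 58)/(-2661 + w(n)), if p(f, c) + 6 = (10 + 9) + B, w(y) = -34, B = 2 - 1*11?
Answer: -62/2695 ≈ -0.023006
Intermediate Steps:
B = -9 (B = 2 - 11 = -9)
p(f, c) = 4 (p(f, c) = -6 + ((10 + 9) - 9) = -6 + (19 - 9) = -6 + 10 = 4)
(p(-10, 39) + 58)/(-2661 + w(n)) = (4 + 58)/(-2661 - 34) = 62/(-2695) = 62*(-1/2695) = -62/2695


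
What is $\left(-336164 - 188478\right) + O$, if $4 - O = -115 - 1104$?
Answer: $-523419$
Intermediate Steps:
$O = 1223$ ($O = 4 - \left(-115 - 1104\right) = 4 - -1219 = 4 + 1219 = 1223$)
$\left(-336164 - 188478\right) + O = \left(-336164 - 188478\right) + 1223 = -524642 + 1223 = -523419$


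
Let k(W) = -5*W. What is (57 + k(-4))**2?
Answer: 5929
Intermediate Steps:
(57 + k(-4))**2 = (57 - 5*(-4))**2 = (57 + 20)**2 = 77**2 = 5929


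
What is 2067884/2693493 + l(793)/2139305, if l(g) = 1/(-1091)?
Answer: 4826403524762927/6286563519220215 ≈ 0.76773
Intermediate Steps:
l(g) = -1/1091
2067884/2693493 + l(793)/2139305 = 2067884/2693493 - 1/1091/2139305 = 2067884*(1/2693493) - 1/1091*1/2139305 = 2067884/2693493 - 1/2333981755 = 4826403524762927/6286563519220215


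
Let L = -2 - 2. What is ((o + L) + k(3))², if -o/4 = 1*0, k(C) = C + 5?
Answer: 16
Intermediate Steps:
k(C) = 5 + C
o = 0 (o = -4*0 = 0)
L = -4
((o + L) + k(3))² = ((0 - 4) + (5 + 3))² = (-4 + 8)² = 4² = 16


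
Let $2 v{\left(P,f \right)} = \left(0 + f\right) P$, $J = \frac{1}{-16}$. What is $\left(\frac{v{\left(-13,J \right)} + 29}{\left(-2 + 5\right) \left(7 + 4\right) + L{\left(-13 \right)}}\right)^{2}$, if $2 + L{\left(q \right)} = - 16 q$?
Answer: $\frac{885481}{58491904} \approx 0.015139$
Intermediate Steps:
$J = - \frac{1}{16} \approx -0.0625$
$L{\left(q \right)} = -2 - 16 q$
$v{\left(P,f \right)} = \frac{P f}{2}$ ($v{\left(P,f \right)} = \frac{\left(0 + f\right) P}{2} = \frac{f P}{2} = \frac{P f}{2}$)
$\left(\frac{v{\left(-13,J \right)} + 29}{\left(-2 + 5\right) \left(7 + 4\right) + L{\left(-13 \right)}}\right)^{2} = \left(\frac{\frac{1}{2} \left(-13\right) \left(- \frac{1}{16}\right) + 29}{\left(-2 + 5\right) \left(7 + 4\right) - -206}\right)^{2} = \left(\frac{\frac{13}{32} + 29}{3 \cdot 11 + \left(-2 + 208\right)}\right)^{2} = \left(\frac{941}{32 \left(33 + 206\right)}\right)^{2} = \left(\frac{941}{32 \cdot 239}\right)^{2} = \left(\frac{941}{32} \cdot \frac{1}{239}\right)^{2} = \left(\frac{941}{7648}\right)^{2} = \frac{885481}{58491904}$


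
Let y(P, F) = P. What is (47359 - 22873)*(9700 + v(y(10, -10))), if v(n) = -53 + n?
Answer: 236461302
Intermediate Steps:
(47359 - 22873)*(9700 + v(y(10, -10))) = (47359 - 22873)*(9700 + (-53 + 10)) = 24486*(9700 - 43) = 24486*9657 = 236461302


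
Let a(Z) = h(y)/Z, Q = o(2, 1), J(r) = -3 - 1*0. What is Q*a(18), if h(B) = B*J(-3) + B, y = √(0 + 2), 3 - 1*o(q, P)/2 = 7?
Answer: 8*√2/9 ≈ 1.2571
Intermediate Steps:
J(r) = -3 (J(r) = -3 + 0 = -3)
o(q, P) = -8 (o(q, P) = 6 - 2*7 = 6 - 14 = -8)
y = √2 ≈ 1.4142
Q = -8
h(B) = -2*B (h(B) = B*(-3) + B = -3*B + B = -2*B)
a(Z) = -2*√2/Z (a(Z) = (-2*√2)/Z = -2*√2/Z)
Q*a(18) = -(-16)*√2/18 = -(-8)*√2/9 = 8*√2/9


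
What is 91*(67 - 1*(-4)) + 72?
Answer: 6533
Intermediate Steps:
91*(67 - 1*(-4)) + 72 = 91*(67 + 4) + 72 = 91*71 + 72 = 6461 + 72 = 6533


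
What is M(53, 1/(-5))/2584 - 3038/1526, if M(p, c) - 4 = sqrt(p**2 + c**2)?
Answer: -140073/70414 + sqrt(70226)/12920 ≈ -1.9688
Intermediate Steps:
M(p, c) = 4 + sqrt(c**2 + p**2) (M(p, c) = 4 + sqrt(p**2 + c**2) = 4 + sqrt(c**2 + p**2))
M(53, 1/(-5))/2584 - 3038/1526 = (4 + sqrt((1/(-5))**2 + 53**2))/2584 - 3038/1526 = (4 + sqrt((-1/5*1)**2 + 2809))*(1/2584) - 3038*1/1526 = (4 + sqrt((-1/5)**2 + 2809))*(1/2584) - 217/109 = (4 + sqrt(1/25 + 2809))*(1/2584) - 217/109 = (4 + sqrt(70226/25))*(1/2584) - 217/109 = (4 + sqrt(70226)/5)*(1/2584) - 217/109 = (1/646 + sqrt(70226)/12920) - 217/109 = -140073/70414 + sqrt(70226)/12920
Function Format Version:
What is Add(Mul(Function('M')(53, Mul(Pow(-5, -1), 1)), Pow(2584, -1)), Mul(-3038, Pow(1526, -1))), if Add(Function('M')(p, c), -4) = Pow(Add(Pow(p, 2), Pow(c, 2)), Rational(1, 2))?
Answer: Add(Rational(-140073, 70414), Mul(Rational(1, 12920), Pow(70226, Rational(1, 2)))) ≈ -1.9688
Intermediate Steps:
Function('M')(p, c) = Add(4, Pow(Add(Pow(c, 2), Pow(p, 2)), Rational(1, 2))) (Function('M')(p, c) = Add(4, Pow(Add(Pow(p, 2), Pow(c, 2)), Rational(1, 2))) = Add(4, Pow(Add(Pow(c, 2), Pow(p, 2)), Rational(1, 2))))
Add(Mul(Function('M')(53, Mul(Pow(-5, -1), 1)), Pow(2584, -1)), Mul(-3038, Pow(1526, -1))) = Add(Mul(Add(4, Pow(Add(Pow(Mul(Pow(-5, -1), 1), 2), Pow(53, 2)), Rational(1, 2))), Pow(2584, -1)), Mul(-3038, Pow(1526, -1))) = Add(Mul(Add(4, Pow(Add(Pow(Mul(Rational(-1, 5), 1), 2), 2809), Rational(1, 2))), Rational(1, 2584)), Mul(-3038, Rational(1, 1526))) = Add(Mul(Add(4, Pow(Add(Pow(Rational(-1, 5), 2), 2809), Rational(1, 2))), Rational(1, 2584)), Rational(-217, 109)) = Add(Mul(Add(4, Pow(Add(Rational(1, 25), 2809), Rational(1, 2))), Rational(1, 2584)), Rational(-217, 109)) = Add(Mul(Add(4, Pow(Rational(70226, 25), Rational(1, 2))), Rational(1, 2584)), Rational(-217, 109)) = Add(Mul(Add(4, Mul(Rational(1, 5), Pow(70226, Rational(1, 2)))), Rational(1, 2584)), Rational(-217, 109)) = Add(Add(Rational(1, 646), Mul(Rational(1, 12920), Pow(70226, Rational(1, 2)))), Rational(-217, 109)) = Add(Rational(-140073, 70414), Mul(Rational(1, 12920), Pow(70226, Rational(1, 2))))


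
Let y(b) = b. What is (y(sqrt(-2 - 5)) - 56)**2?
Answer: (56 - I*sqrt(7))**2 ≈ 3129.0 - 296.32*I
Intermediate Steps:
(y(sqrt(-2 - 5)) - 56)**2 = (sqrt(-2 - 5) - 56)**2 = (sqrt(-7) - 56)**2 = (I*sqrt(7) - 56)**2 = (-56 + I*sqrt(7))**2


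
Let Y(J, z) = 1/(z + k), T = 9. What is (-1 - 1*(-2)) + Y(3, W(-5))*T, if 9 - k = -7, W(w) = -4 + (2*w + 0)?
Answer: 11/2 ≈ 5.5000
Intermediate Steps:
W(w) = -4 + 2*w
k = 16 (k = 9 - 1*(-7) = 9 + 7 = 16)
Y(J, z) = 1/(16 + z) (Y(J, z) = 1/(z + 16) = 1/(16 + z))
(-1 - 1*(-2)) + Y(3, W(-5))*T = (-1 - 1*(-2)) + 9/(16 + (-4 + 2*(-5))) = (-1 + 2) + 9/(16 + (-4 - 10)) = 1 + 9/(16 - 14) = 1 + 9/2 = 11/2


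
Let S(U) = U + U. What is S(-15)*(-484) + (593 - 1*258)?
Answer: 14855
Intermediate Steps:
S(U) = 2*U
S(-15)*(-484) + (593 - 1*258) = (2*(-15))*(-484) + (593 - 1*258) = -30*(-484) + (593 - 258) = 14520 + 335 = 14855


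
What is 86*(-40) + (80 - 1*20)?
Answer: -3380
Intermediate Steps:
86*(-40) + (80 - 1*20) = -3440 + (80 - 20) = -3440 + 60 = -3380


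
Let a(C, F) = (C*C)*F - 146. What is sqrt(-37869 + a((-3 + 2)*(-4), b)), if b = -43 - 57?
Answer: I*sqrt(39615) ≈ 199.04*I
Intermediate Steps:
b = -100
a(C, F) = -146 + F*C**2 (a(C, F) = C**2*F - 146 = F*C**2 - 146 = -146 + F*C**2)
sqrt(-37869 + a((-3 + 2)*(-4), b)) = sqrt(-37869 + (-146 - 100*16*(-3 + 2)**2)) = sqrt(-37869 + (-146 - 100*(-1*(-4))**2)) = sqrt(-37869 + (-146 - 100*4**2)) = sqrt(-37869 + (-146 - 100*16)) = sqrt(-37869 + (-146 - 1600)) = sqrt(-37869 - 1746) = sqrt(-39615) = I*sqrt(39615)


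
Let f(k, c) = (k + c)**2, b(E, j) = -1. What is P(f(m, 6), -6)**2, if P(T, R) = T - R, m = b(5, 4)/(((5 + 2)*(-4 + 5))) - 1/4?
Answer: 861598609/614656 ≈ 1401.8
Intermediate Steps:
m = -11/28 (m = -1/((5 + 2)*(-4 + 5)) - 1/4 = -1/(7*1) - 1*1/4 = -1/7 - 1/4 = -11/28 ≈ -0.39286)
f(k, c) = (c + k)**2
P(f(m, 6), -6)**2 = ((6 - 11/28)**2 - 1*(-6))**2 = ((157/28)**2 + 6)**2 = (24649/784 + 6)**2 = (29353/784)**2 = 861598609/614656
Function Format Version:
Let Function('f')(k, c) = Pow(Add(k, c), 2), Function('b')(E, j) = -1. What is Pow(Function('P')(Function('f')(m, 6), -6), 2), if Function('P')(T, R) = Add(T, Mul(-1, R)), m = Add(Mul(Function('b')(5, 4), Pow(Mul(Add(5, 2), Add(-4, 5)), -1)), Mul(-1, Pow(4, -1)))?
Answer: Rational(861598609, 614656) ≈ 1401.8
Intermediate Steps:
m = Rational(-11, 28) (m = Add(Mul(-1, Pow(Mul(Add(5, 2), Add(-4, 5)), -1)), Mul(-1, Pow(4, -1))) = Add(Mul(-1, Pow(Mul(7, 1), -1)), Mul(-1, Rational(1, 4))) = Add(Mul(-1, Pow(7, -1)), Rational(-1, 4)) = Add(Mul(-1, Rational(1, 7)), Rational(-1, 4)) = Add(Rational(-1, 7), Rational(-1, 4)) = Rational(-11, 28) ≈ -0.39286)
Function('f')(k, c) = Pow(Add(c, k), 2)
Pow(Function('P')(Function('f')(m, 6), -6), 2) = Pow(Add(Pow(Add(6, Rational(-11, 28)), 2), Mul(-1, -6)), 2) = Pow(Add(Pow(Rational(157, 28), 2), 6), 2) = Pow(Add(Rational(24649, 784), 6), 2) = Pow(Rational(29353, 784), 2) = Rational(861598609, 614656)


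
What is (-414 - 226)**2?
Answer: 409600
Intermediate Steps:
(-414 - 226)**2 = (-640)**2 = 409600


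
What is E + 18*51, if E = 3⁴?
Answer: 999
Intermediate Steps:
E = 81
E + 18*51 = 81 + 18*51 = 81 + 918 = 999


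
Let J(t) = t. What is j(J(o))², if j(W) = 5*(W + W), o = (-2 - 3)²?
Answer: 62500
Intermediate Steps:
o = 25 (o = (-5)² = 25)
j(W) = 10*W (j(W) = 5*(2*W) = 10*W)
j(J(o))² = (10*25)² = 250² = 62500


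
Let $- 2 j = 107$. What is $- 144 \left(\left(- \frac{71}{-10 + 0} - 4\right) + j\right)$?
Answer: $\frac{36288}{5} \approx 7257.6$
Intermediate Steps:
$j = - \frac{107}{2}$ ($j = \left(- \frac{1}{2}\right) 107 = - \frac{107}{2} \approx -53.5$)
$- 144 \left(\left(- \frac{71}{-10 + 0} - 4\right) + j\right) = - 144 \left(\left(- \frac{71}{-10 + 0} - 4\right) - \frac{107}{2}\right) = - 144 \left(\left(- \frac{71}{-10} - 4\right) - \frac{107}{2}\right) = - 144 \left(\left(\left(-71\right) \left(- \frac{1}{10}\right) - 4\right) - \frac{107}{2}\right) = - 144 \left(\left(\frac{71}{10} - 4\right) - \frac{107}{2}\right) = - 144 \left(\frac{31}{10} - \frac{107}{2}\right) = \left(-144\right) \left(- \frac{252}{5}\right) = \frac{36288}{5}$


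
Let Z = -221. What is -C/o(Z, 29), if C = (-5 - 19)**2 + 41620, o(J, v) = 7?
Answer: -6028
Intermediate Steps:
C = 42196 (C = (-24)**2 + 41620 = 576 + 41620 = 42196)
-C/o(Z, 29) = -42196/7 = -1*6028 = -6028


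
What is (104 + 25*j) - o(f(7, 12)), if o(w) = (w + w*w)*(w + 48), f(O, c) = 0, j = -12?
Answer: -196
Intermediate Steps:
o(w) = (48 + w)*(w + w**2) (o(w) = (w + w**2)*(48 + w) = (48 + w)*(w + w**2))
(104 + 25*j) - o(f(7, 12)) = (104 + 25*(-12)) - 0*(48 + 0**2 + 49*0) = (104 - 300) - 0*(48 + 0 + 0) = -196 - 0*48 = -196 - 1*0 = -196 + 0 = -196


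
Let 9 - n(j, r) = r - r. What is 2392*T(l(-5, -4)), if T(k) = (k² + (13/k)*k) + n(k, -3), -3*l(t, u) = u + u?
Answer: 626704/9 ≈ 69634.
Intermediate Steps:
l(t, u) = -2*u/3 (l(t, u) = -(u + u)/3 = -2*u/3)
n(j, r) = 9 (n(j, r) = 9 - (r - r) = 9 - 1*0 = 9 + 0 = 9)
T(k) = 22 + k² (T(k) = (k² + (13/k)*k) + 9 = (k² + 13) + 9 = (13 + k²) + 9 = 22 + k²)
2392*T(l(-5, -4)) = 2392*(22 + (-⅔*(-4))²) = 2392*(22 + (8/3)²) = 2392*(22 + 64/9) = 2392*(262/9) = 626704/9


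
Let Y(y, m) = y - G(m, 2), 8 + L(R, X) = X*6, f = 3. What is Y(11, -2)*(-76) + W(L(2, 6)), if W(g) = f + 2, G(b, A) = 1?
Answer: -755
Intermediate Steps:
L(R, X) = -8 + 6*X (L(R, X) = -8 + X*6 = -8 + 6*X)
Y(y, m) = -1 + y (Y(y, m) = y - 1*1 = y - 1 = -1 + y)
W(g) = 5 (W(g) = 3 + 2 = 5)
Y(11, -2)*(-76) + W(L(2, 6)) = (-1 + 11)*(-76) + 5 = 10*(-76) + 5 = -760 + 5 = -755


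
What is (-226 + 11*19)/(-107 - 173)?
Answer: 17/280 ≈ 0.060714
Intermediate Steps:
(-226 + 11*19)/(-107 - 173) = (-226 + 209)/(-280) = -17*(-1/280) = 17/280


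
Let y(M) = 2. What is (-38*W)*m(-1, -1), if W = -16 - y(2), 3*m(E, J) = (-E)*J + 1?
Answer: 0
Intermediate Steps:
m(E, J) = 1/3 - E*J/3 (m(E, J) = ((-E)*J + 1)/3 = (-E*J + 1)/3 = (1 - E*J)/3 = 1/3 - E*J/3)
W = -18 (W = -16 - 1*2 = -16 - 2 = -18)
(-38*W)*m(-1, -1) = (-38*(-18))*(1/3 - 1/3*(-1)*(-1)) = 684*(1/3 - 1/3) = 684*0 = 0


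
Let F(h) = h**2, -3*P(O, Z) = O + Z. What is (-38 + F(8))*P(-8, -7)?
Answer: 130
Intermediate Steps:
P(O, Z) = -O/3 - Z/3 (P(O, Z) = -(O + Z)/3 = -O/3 - Z/3)
(-38 + F(8))*P(-8, -7) = (-38 + 8**2)*(-1/3*(-8) - 1/3*(-7)) = (-38 + 64)*(8/3 + 7/3) = 26*5 = 130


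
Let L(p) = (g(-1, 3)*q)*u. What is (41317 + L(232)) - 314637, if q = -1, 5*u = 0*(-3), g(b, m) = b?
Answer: -273320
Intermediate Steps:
u = 0 (u = (0*(-3))/5 = (⅕)*0 = 0)
L(p) = 0 (L(p) = -1*(-1)*0 = 1*0 = 0)
(41317 + L(232)) - 314637 = (41317 + 0) - 314637 = 41317 - 314637 = -273320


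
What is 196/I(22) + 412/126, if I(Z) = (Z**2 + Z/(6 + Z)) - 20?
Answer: 168146/45549 ≈ 3.6915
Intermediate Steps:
I(Z) = -20 + Z**2 + Z/(6 + Z) (I(Z) = (Z**2 + Z/(6 + Z)) - 20 = -20 + Z**2 + Z/(6 + Z))
196/I(22) + 412/126 = 196/(((-120 + 22**3 - 19*22 + 6*22**2)/(6 + 22))) + 412/126 = 196/(((-120 + 10648 - 418 + 6*484)/28)) + 412*(1/126) = 196/(((-120 + 10648 - 418 + 2904)/28)) + 206/63 = 196/(((1/28)*13014)) + 206/63 = 196/(6507/14) + 206/63 = 196*(14/6507) + 206/63 = 2744/6507 + 206/63 = 168146/45549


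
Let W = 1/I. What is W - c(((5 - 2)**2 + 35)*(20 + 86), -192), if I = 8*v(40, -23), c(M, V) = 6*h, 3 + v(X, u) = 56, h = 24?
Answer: -61055/424 ≈ -144.00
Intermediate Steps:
v(X, u) = 53 (v(X, u) = -3 + 56 = 53)
c(M, V) = 144 (c(M, V) = 6*24 = 144)
I = 424 (I = 8*53 = 424)
W = 1/424 ≈ 0.0023585
W - c(((5 - 2)**2 + 35)*(20 + 86), -192) = 1/424 - 1*144 = 1/424 - 144 = -61055/424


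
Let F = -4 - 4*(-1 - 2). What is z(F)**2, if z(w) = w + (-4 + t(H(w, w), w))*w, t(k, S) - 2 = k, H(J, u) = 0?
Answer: 64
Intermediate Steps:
t(k, S) = 2 + k
F = 8 (F = -4 - 4*(-3) = -4 - 1*(-12) = -4 + 12 = 8)
z(w) = -w (z(w) = w + (-4 + (2 + 0))*w = w + (-4 + 2)*w = w - 2*w = -w)
z(F)**2 = (-1*8)**2 = (-8)**2 = 64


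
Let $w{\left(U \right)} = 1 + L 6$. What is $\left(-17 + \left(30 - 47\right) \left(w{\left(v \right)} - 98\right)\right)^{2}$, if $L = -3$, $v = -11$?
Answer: $3755844$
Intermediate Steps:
$w{\left(U \right)} = -17$ ($w{\left(U \right)} = 1 - 18 = -17$)
$\left(-17 + \left(30 - 47\right) \left(w{\left(v \right)} - 98\right)\right)^{2} = \left(-17 + \left(30 - 47\right) \left(-17 - 98\right)\right)^{2} = \left(-17 - -1955\right)^{2} = \left(-17 + 1955\right)^{2} = 1938^{2} = 3755844$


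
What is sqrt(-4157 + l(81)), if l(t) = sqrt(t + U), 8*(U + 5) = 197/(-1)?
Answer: sqrt(-16628 + sqrt(822))/2 ≈ 64.419*I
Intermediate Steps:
U = -237/8 (U = -5 + (197/(-1))/8 = -5 + (197*(-1))/8 = -5 + (1/8)*(-197) = -5 - 197/8 = -237/8 ≈ -29.625)
l(t) = sqrt(-237/8 + t) (l(t) = sqrt(t - 237/8) = sqrt(-237/8 + t))
sqrt(-4157 + l(81)) = sqrt(-4157 + sqrt(-474 + 16*81)/4) = sqrt(-4157 + sqrt(-474 + 1296)/4) = sqrt(-4157 + sqrt(822)/4)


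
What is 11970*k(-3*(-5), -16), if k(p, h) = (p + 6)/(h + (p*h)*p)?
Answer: -125685/1808 ≈ -69.516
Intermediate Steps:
k(p, h) = (6 + p)/(h + h*p²) (k(p, h) = (6 + p)/(h + (h*p)*p) = (6 + p)/(h + h*p²))
11970*k(-3*(-5), -16) = 11970*((6 - 3*(-5))/((-16)*(1 + (-3*(-5))²))) = 11970*(-(6 + 15)/(16*(1 + 15²))) = 11970*(-1/16*21/(1 + 225)) = 11970*(-1/16*21/226) = 11970*(-1/16*1/226*21) = 11970*(-21/3616) = -125685/1808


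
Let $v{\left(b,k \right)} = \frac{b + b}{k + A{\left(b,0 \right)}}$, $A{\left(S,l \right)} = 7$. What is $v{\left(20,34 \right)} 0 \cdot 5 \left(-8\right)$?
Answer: $0$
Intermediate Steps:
$v{\left(b,k \right)} = \frac{2 b}{7 + k}$ ($v{\left(b,k \right)} = \frac{b + b}{k + 7} = \frac{2 b}{7 + k}$)
$v{\left(20,34 \right)} 0 \cdot 5 \left(-8\right) = 2 \cdot 20 \frac{1}{7 + 34} \cdot 0 \cdot 5 \left(-8\right) = 2 \cdot 20 \cdot \frac{1}{41} \cdot 0 \left(-8\right) = 2 \cdot 20 \cdot \frac{1}{41} \cdot 0 = \frac{40}{41} \cdot 0 = 0$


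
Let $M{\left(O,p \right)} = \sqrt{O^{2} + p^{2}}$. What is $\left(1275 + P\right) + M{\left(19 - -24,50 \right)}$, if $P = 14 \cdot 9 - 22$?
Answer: $1379 + \sqrt{4349} \approx 1444.9$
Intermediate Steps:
$P = 104$ ($P = 126 - 22 = 104$)
$\left(1275 + P\right) + M{\left(19 - -24,50 \right)} = \left(1275 + 104\right) + \sqrt{\left(19 - -24\right)^{2} + 50^{2}} = 1379 + \sqrt{\left(19 + 24\right)^{2} + 2500} = 1379 + \sqrt{43^{2} + 2500} = 1379 + \sqrt{1849 + 2500} = 1379 + \sqrt{4349}$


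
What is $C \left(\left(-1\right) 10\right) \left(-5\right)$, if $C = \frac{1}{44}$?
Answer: $\frac{25}{22} \approx 1.1364$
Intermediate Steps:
$C = \frac{1}{44} \approx 0.022727$
$C \left(\left(-1\right) 10\right) \left(-5\right) = \frac{\left(-1\right) 10}{44} \left(-5\right) = \frac{1}{44} \left(-10\right) \left(-5\right) = \left(- \frac{5}{22}\right) \left(-5\right) = \frac{25}{22}$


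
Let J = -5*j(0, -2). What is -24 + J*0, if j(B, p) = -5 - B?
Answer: -24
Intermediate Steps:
J = 25 (J = -5*(-5 - 1*0) = -5*(-5 + 0) = -5*(-5) = 25)
-24 + J*0 = -24 + 25*0 = -24 + 0 = -24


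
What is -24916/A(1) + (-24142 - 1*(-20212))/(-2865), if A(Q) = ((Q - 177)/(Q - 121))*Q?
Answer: -35689288/2101 ≈ -16987.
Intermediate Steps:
A(Q) = Q*(-177 + Q)/(-121 + Q) (A(Q) = ((-177 + Q)/(-121 + Q))*Q = Q*(-177 + Q)/(-121 + Q))
-24916/A(1) + (-24142 - 1*(-20212))/(-2865) = -24916*(-121 + 1)/(-177 + 1) + (-24142 - 1*(-20212))/(-2865) = -24916/(1*(-176)/(-120)) + (-24142 + 20212)*(-1/2865) = -24916/(1*(-1/120)*(-176)) - 3930*(-1/2865) = -24916/22/15 + 262/191 = -24916*15/22 + 262/191 = -186870/11 + 262/191 = -35689288/2101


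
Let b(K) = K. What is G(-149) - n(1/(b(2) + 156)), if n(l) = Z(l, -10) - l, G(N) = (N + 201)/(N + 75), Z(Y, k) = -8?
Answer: 42697/5846 ≈ 7.3036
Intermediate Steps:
G(N) = (201 + N)/(75 + N)
n(l) = -8 - l
G(-149) - n(1/(b(2) + 156)) = (201 - 149)/(75 - 149) - (-8 - 1/(2 + 156)) = 52/(-74) - (-8 - 1/158) = -1/74*52 - (-8 - 1*1/158) = -26/37 - (-8 - 1/158) = -26/37 - 1*(-1265/158) = -26/37 + 1265/158 = 42697/5846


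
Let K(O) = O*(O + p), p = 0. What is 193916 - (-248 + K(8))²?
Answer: 160060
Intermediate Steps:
K(O) = O² (K(O) = O*(O + 0) = O*O = O²)
193916 - (-248 + K(8))² = 193916 - (-248 + 8²)² = 193916 - (-248 + 64)² = 193916 - 1*(-184)² = 193916 - 1*33856 = 193916 - 33856 = 160060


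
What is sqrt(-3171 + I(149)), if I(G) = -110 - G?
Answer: 7*I*sqrt(70) ≈ 58.566*I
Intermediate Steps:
sqrt(-3171 + I(149)) = sqrt(-3171 + (-110 - 1*149)) = sqrt(-3171 + (-110 - 149)) = sqrt(-3171 - 259) = sqrt(-3430) = 7*I*sqrt(70)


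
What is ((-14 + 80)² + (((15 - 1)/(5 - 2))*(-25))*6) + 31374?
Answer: 35030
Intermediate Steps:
((-14 + 80)² + (((15 - 1)/(5 - 2))*(-25))*6) + 31374 = (66² + ((14/3)*(-25))*6) + 31374 = (4356 + ((14*(⅓))*(-25))*6) + 31374 = (4356 + ((14/3)*(-25))*6) + 31374 = (4356 - 350/3*6) + 31374 = (4356 - 700) + 31374 = 3656 + 31374 = 35030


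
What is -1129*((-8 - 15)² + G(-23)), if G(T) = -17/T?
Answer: -13755736/23 ≈ -5.9808e+5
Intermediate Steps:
-1129*((-8 - 15)² + G(-23)) = -1129*((-8 - 15)² - 17/(-23)) = -1129*((-23)² - 17*(-1/23)) = -1129*(529 + 17/23) = -1129*12184/23 = -13755736/23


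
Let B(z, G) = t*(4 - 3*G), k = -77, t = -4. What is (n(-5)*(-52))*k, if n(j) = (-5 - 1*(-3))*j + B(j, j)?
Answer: -264264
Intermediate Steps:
B(z, G) = -16 + 12*G (B(z, G) = -4*(4 - 3*G) = -16 + 12*G)
n(j) = -16 + 10*j (n(j) = (-5 - 1*(-3))*j + (-16 + 12*j) = (-5 + 3)*j + (-16 + 12*j) = -2*j + (-16 + 12*j) = -16 + 10*j)
(n(-5)*(-52))*k = ((-16 + 10*(-5))*(-52))*(-77) = ((-16 - 50)*(-52))*(-77) = -66*(-52)*(-77) = 3432*(-77) = -264264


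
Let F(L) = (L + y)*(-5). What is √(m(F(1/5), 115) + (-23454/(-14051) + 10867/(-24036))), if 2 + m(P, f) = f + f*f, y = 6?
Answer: √380372584568564959005/168864918 ≈ 115.50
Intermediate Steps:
F(L) = -30 - 5*L (F(L) = (L + 6)*(-5) = (6 + L)*(-5) = -30 - 5*L)
m(P, f) = -2 + f + f² (m(P, f) = -2 + (f + f*f) = -2 + (f + f²) = -2 + f + f²)
√(m(F(1/5), 115) + (-23454/(-14051) + 10867/(-24036))) = √((-2 + 115 + 115²) + (-23454/(-14051) + 10867/(-24036))) = √((-2 + 115 + 13225) + (-23454*(-1/14051) + 10867*(-1/24036))) = √(13338 + (23454/14051 - 10867/24036)) = √(13338 + 411048127/337729836) = √(4505051600695/337729836) = √380372584568564959005/168864918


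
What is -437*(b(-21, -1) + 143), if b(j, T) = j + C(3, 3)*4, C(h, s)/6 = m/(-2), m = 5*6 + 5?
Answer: 130226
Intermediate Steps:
m = 35 (m = 30 + 5 = 35)
C(h, s) = -105 (C(h, s) = 6*(35/(-2)) = 6*(35*(-½)) = 6*(-35/2) = -105)
b(j, T) = -420 + j (b(j, T) = j - 105*4 = j - 420 = -420 + j)
-437*(b(-21, -1) + 143) = -437*((-420 - 21) + 143) = -437*(-441 + 143) = -437*(-298) = 130226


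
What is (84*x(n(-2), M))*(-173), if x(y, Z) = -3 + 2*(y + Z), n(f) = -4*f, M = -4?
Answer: -72660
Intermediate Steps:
x(y, Z) = -3 + 2*Z + 2*y (x(y, Z) = -3 + 2*(Z + y) = -3 + (2*Z + 2*y) = -3 + 2*Z + 2*y)
(84*x(n(-2), M))*(-173) = (84*(-3 + 2*(-4) + 2*(-4*(-2))))*(-173) = (84*(-3 - 8 + 2*8))*(-173) = (84*(-3 - 8 + 16))*(-173) = (84*5)*(-173) = 420*(-173) = -72660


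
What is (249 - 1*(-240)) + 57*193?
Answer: 11490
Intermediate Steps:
(249 - 1*(-240)) + 57*193 = (249 + 240) + 11001 = 489 + 11001 = 11490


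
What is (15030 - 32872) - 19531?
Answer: -37373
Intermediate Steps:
(15030 - 32872) - 19531 = -17842 - 19531 = -37373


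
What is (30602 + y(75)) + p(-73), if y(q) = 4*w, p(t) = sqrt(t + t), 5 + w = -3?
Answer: 30570 + I*sqrt(146) ≈ 30570.0 + 12.083*I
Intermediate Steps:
w = -8 (w = -5 - 3 = -8)
p(t) = sqrt(2)*sqrt(t) (p(t) = sqrt(2*t) = sqrt(2)*sqrt(t))
y(q) = -32 (y(q) = 4*(-8) = -32)
(30602 + y(75)) + p(-73) = (30602 - 32) + sqrt(2)*sqrt(-73) = 30570 + sqrt(2)*(I*sqrt(73)) = 30570 + I*sqrt(146)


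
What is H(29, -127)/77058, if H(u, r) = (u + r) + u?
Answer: -23/25686 ≈ -0.00089543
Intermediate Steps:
H(u, r) = r + 2*u (H(u, r) = (r + u) + u = r + 2*u)
H(29, -127)/77058 = (-127 + 2*29)/77058 = (-127 + 58)*(1/77058) = -69*1/77058 = -23/25686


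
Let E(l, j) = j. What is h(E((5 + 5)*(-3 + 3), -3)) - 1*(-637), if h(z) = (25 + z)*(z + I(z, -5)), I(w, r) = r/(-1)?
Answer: 681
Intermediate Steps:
I(w, r) = -r (I(w, r) = r*(-1) = -r)
h(z) = (5 + z)*(25 + z) (h(z) = (25 + z)*(z - 1*(-5)) = (25 + z)*(z + 5) = (25 + z)*(5 + z) = (5 + z)*(25 + z))
h(E((5 + 5)*(-3 + 3), -3)) - 1*(-637) = (125 + (-3)**2 + 30*(-3)) - 1*(-637) = (125 + 9 - 90) + 637 = 44 + 637 = 681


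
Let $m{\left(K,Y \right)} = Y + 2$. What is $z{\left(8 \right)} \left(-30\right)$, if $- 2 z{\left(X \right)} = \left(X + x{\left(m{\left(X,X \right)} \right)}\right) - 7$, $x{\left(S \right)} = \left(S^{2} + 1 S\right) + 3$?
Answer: $1710$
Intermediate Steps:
$m{\left(K,Y \right)} = 2 + Y$
$x{\left(S \right)} = 3 + S + S^{2}$ ($x{\left(S \right)} = \left(S^{2} + S\right) + 3 = \left(S + S^{2}\right) + 3 = 3 + S + S^{2}$)
$z{\left(X \right)} = 1 - X - \frac{\left(2 + X\right)^{2}}{2}$ ($z{\left(X \right)} = - \frac{\left(X + \left(3 + \left(2 + X\right) + \left(2 + X\right)^{2}\right)\right) - 7}{2} = - \frac{\left(X + \left(5 + X + \left(2 + X\right)^{2}\right)\right) - 7}{2} = - \frac{\left(5 + \left(2 + X\right)^{2} + 2 X\right) - 7}{2} = - \frac{-2 + \left(2 + X\right)^{2} + 2 X}{2} = 1 - X - \frac{\left(2 + X\right)^{2}}{2}$)
$z{\left(8 \right)} \left(-30\right) = \left(1 - 8 - \frac{\left(2 + 8\right)^{2}}{2}\right) \left(-30\right) = \left(1 - 8 - \frac{10^{2}}{2}\right) \left(-30\right) = \left(1 - 8 - 50\right) \left(-30\right) = \left(-57\right) \left(-30\right) = 1710$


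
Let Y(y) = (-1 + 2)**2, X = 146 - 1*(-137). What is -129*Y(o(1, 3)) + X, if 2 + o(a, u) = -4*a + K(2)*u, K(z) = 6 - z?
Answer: 154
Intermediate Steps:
o(a, u) = -2 - 4*a + 4*u (o(a, u) = -2 + (-4*a + (6 - 1*2)*u) = -2 + (-4*a + (6 - 2)*u) = -2 + (-4*a + 4*u) = -2 - 4*a + 4*u)
X = 283 (X = 146 + 137 = 283)
Y(y) = 1 (Y(y) = 1**2 = 1)
-129*Y(o(1, 3)) + X = -129*1 + 283 = -129 + 283 = 154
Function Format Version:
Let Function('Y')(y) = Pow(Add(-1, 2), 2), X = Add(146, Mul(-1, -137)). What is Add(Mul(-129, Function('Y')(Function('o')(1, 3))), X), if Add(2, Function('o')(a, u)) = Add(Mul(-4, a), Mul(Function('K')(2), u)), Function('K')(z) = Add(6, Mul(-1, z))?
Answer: 154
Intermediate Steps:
Function('o')(a, u) = Add(-2, Mul(-4, a), Mul(4, u)) (Function('o')(a, u) = Add(-2, Add(Mul(-4, a), Mul(Add(6, Mul(-1, 2)), u))) = Add(-2, Add(Mul(-4, a), Mul(Add(6, -2), u))) = Add(-2, Add(Mul(-4, a), Mul(4, u))) = Add(-2, Mul(-4, a), Mul(4, u)))
X = 283 (X = Add(146, 137) = 283)
Function('Y')(y) = 1 (Function('Y')(y) = Pow(1, 2) = 1)
Add(Mul(-129, Function('Y')(Function('o')(1, 3))), X) = Add(Mul(-129, 1), 283) = Add(-129, 283) = 154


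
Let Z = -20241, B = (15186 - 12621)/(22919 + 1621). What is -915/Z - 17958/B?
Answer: -7341555703/42731 ≈ -1.7181e+5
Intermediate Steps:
B = 171/1636 (B = 2565/24540 = 2565*(1/24540) = 171/1636 ≈ 0.10452)
-915/Z - 17958/B = -915/(-20241) - 17958/171/1636 = -915*(-1/20241) - 17958*1636/171 = 305/6747 - 9793096/57 = -7341555703/42731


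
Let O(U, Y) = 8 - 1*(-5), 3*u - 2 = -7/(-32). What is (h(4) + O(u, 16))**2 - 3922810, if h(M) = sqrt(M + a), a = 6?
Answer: -3922631 + 26*sqrt(10) ≈ -3.9225e+6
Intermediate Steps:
u = 71/96 (u = 2/3 + (-7/(-32))/3 = 2/3 + (-7*(-1/32))/3 = 2/3 + (1/3)*(7/32) = 2/3 + 7/96 = 71/96 ≈ 0.73958)
h(M) = sqrt(6 + M) (h(M) = sqrt(M + 6) = sqrt(6 + M))
O(U, Y) = 13 (O(U, Y) = 8 + 5 = 13)
(h(4) + O(u, 16))**2 - 3922810 = (sqrt(6 + 4) + 13)**2 - 3922810 = (sqrt(10) + 13)**2 - 3922810 = (13 + sqrt(10))**2 - 3922810 = -3922810 + (13 + sqrt(10))**2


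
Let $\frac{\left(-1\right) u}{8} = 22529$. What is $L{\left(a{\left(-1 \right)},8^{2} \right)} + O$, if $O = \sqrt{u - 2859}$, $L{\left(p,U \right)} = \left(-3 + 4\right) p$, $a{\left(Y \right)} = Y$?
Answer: $-1 + i \sqrt{183091} \approx -1.0 + 427.89 i$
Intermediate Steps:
$u = -180232$ ($u = \left(-8\right) 22529 = -180232$)
$L{\left(p,U \right)} = p$ ($L{\left(p,U \right)} = 1 p = p$)
$O = i \sqrt{183091}$ ($O = \sqrt{-180232 - 2859} = \sqrt{-183091} = i \sqrt{183091} \approx 427.89 i$)
$L{\left(a{\left(-1 \right)},8^{2} \right)} + O = -1 + i \sqrt{183091}$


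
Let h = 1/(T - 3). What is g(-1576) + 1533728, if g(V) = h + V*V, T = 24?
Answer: 84367585/21 ≈ 4.0175e+6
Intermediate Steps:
h = 1/21 (h = 1/(24 - 3) = 1/21 ≈ 0.047619)
g(V) = 1/21 + V² (g(V) = 1/21 + V*V = 1/21 + V²)
g(-1576) + 1533728 = (1/21 + (-1576)²) + 1533728 = (1/21 + 2483776) + 1533728 = 52159297/21 + 1533728 = 84367585/21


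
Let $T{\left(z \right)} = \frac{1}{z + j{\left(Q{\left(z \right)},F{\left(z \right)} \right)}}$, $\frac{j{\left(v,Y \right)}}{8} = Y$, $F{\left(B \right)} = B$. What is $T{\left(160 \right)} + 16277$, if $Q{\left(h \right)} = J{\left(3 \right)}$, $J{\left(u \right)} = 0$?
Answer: $\frac{23438881}{1440} \approx 16277.0$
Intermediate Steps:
$Q{\left(h \right)} = 0$
$j{\left(v,Y \right)} = 8 Y$
$T{\left(z \right)} = \frac{1}{9 z}$ ($T{\left(z \right)} = \frac{1}{z + 8 z} = \frac{1}{9 z}$)
$T{\left(160 \right)} + 16277 = \frac{1}{9 \cdot 160} + 16277 = \frac{1}{9} \cdot \frac{1}{160} + 16277 = \frac{1}{1440} + 16277 = \frac{23438881}{1440}$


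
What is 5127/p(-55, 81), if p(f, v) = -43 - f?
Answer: 1709/4 ≈ 427.25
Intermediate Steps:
5127/p(-55, 81) = 5127/(-43 - 1*(-55)) = 5127/(-43 + 55) = 5127/12 = 5127*(1/12) = 1709/4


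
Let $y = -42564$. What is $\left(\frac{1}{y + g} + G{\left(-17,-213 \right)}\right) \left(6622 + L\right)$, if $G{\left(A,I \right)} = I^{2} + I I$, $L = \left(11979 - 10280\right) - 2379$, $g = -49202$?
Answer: $\frac{24738516685097}{45883} \approx 5.3916 \cdot 10^{8}$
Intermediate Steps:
$L = -680$ ($L = 1699 - 2379 = -680$)
$G{\left(A,I \right)} = 2 I^{2}$ ($G{\left(A,I \right)} = I^{2} + I^{2} = 2 I^{2}$)
$\left(\frac{1}{y + g} + G{\left(-17,-213 \right)}\right) \left(6622 + L\right) = \left(\frac{1}{-42564 - 49202} + 2 \left(-213\right)^{2}\right) \left(6622 - 680\right) = \left(\frac{1}{-91766} + 2 \cdot 45369\right) 5942 = \left(- \frac{1}{91766} + 90738\right) 5942 = \frac{8326663307}{91766} \cdot 5942 = \frac{24738516685097}{45883}$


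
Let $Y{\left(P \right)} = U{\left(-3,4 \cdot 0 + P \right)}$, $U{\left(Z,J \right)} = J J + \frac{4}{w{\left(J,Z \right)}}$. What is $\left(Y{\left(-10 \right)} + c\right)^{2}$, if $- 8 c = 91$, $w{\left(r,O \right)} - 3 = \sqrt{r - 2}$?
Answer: $\frac{1370891 i + 6122924 \sqrt{3}}{192 \left(i + 4 \sqrt{3}\right)} \approx 7955.6 - 117.71 i$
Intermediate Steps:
$w{\left(r,O \right)} = 3 + \sqrt{-2 + r}$ ($w{\left(r,O \right)} = 3 + \sqrt{r - 2} = 3 + \sqrt{-2 + r}$)
$c = - \frac{91}{8}$ ($c = \left(- \frac{1}{8}\right) 91 = - \frac{91}{8} \approx -11.375$)
$U{\left(Z,J \right)} = J^{2} + \frac{4}{3 + \sqrt{-2 + J}}$ ($U{\left(Z,J \right)} = J J + \frac{4}{3 + \sqrt{-2 + J}} = J^{2} + \frac{4}{3 + \sqrt{-2 + J}}$)
$Y{\left(P \right)} = P^{2} + \frac{4}{3 + \sqrt{-2 + P}}$ ($Y{\left(P \right)} = \left(4 \cdot 0 + P\right)^{2} + \frac{4}{3 + \sqrt{-2 + \left(4 \cdot 0 + P\right)}} = \left(0 + P\right)^{2} + \frac{4}{3 + \sqrt{-2 + \left(0 + P\right)}} = P^{2} + \frac{4}{3 + \sqrt{-2 + P}}$)
$\left(Y{\left(-10 \right)} + c\right)^{2} = \left(\left(\left(-10\right)^{2} + \frac{4}{3 + \sqrt{-2 - 10}}\right) - \frac{91}{8}\right)^{2} = \left(\left(100 + \frac{4}{3 + \sqrt{-12}}\right) - \frac{91}{8}\right)^{2} = \left(\left(100 + \frac{4}{3 + 2 i \sqrt{3}}\right) - \frac{91}{8}\right)^{2} = \left(\frac{709}{8} + \frac{4}{3 + 2 i \sqrt{3}}\right)^{2}$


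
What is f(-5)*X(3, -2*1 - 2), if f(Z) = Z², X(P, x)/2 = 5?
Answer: 250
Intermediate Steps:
X(P, x) = 10 (X(P, x) = 2*5 = 10)
f(-5)*X(3, -2*1 - 2) = (-5)²*10 = 25*10 = 250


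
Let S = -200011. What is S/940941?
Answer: -200011/940941 ≈ -0.21256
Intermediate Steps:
S/940941 = -200011/940941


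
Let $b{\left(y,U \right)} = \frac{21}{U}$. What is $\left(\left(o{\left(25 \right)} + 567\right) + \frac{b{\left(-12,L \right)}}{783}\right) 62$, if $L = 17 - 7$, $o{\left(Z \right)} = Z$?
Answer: $\frac{47898937}{1305} \approx 36704.0$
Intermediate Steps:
$L = 10$
$\left(\left(o{\left(25 \right)} + 567\right) + \frac{b{\left(-12,L \right)}}{783}\right) 62 = \left(\left(25 + 567\right) + \frac{21 \cdot \frac{1}{10}}{783}\right) 62 = \left(592 + 21 \cdot \frac{1}{10} \cdot \frac{1}{783}\right) 62 = \left(592 + \frac{21}{10} \cdot \frac{1}{783}\right) 62 = \left(592 + \frac{7}{2610}\right) 62 = \frac{1545127}{2610} \cdot 62 = \frac{47898937}{1305}$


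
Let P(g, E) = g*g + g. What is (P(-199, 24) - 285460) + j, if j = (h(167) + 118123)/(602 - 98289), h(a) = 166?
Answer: -24036786135/97687 ≈ -2.4606e+5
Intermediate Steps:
P(g, E) = g + g² (P(g, E) = g² + g = g + g²)
j = -118289/97687 (j = (166 + 118123)/(602 - 98289) = 118289/(-97687) = 118289*(-1/97687) = -118289/97687 ≈ -1.2109)
(P(-199, 24) - 285460) + j = (-199*(1 - 199) - 285460) - 118289/97687 = (-199*(-198) - 285460) - 118289/97687 = (39402 - 285460) - 118289/97687 = -246058 - 118289/97687 = -24036786135/97687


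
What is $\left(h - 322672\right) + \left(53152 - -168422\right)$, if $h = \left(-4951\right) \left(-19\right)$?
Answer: $-7029$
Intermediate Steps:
$h = 94069$
$\left(h - 322672\right) + \left(53152 - -168422\right) = \left(94069 - 322672\right) + \left(53152 - -168422\right) = -228603 + \left(53152 + 168422\right) = -228603 + 221574 = -7029$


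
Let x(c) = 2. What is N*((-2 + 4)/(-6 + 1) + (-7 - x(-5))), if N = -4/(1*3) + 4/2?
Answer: -94/15 ≈ -6.2667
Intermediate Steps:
N = ⅔ (N = -4/3 + 4*(½) = -4*⅓ + 2 = -4/3 + 2 = ⅔ ≈ 0.66667)
N*((-2 + 4)/(-6 + 1) + (-7 - x(-5))) = 2*((-2 + 4)/(-6 + 1) + (-7 - 1*2))/3 = 2*(2/(-5) + (-7 - 2))/3 = 2*(2*(-⅕) - 9)/3 = 2*(-⅖ - 9)/3 = (⅔)*(-47/5) = -94/15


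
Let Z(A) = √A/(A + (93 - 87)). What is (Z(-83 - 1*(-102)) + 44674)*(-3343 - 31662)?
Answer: -1563813370 - 7001*√19/5 ≈ -1.5638e+9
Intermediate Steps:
Z(A) = √A/(6 + A) (Z(A) = √A/(A + 6) = √A/(6 + A))
(Z(-83 - 1*(-102)) + 44674)*(-3343 - 31662) = (√(-83 - 1*(-102))/(6 + (-83 - 1*(-102))) + 44674)*(-3343 - 31662) = (√(-83 + 102)/(6 + (-83 + 102)) + 44674)*(-35005) = (√19/(6 + 19) + 44674)*(-35005) = (√19/25 + 44674)*(-35005) = (44674 + √19/25)*(-35005) = -1563813370 - 7001*√19/5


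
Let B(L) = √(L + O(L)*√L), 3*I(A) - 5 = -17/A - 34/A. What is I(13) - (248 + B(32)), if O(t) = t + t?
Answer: -9658/39 - 4*√(2 + 16*√2) ≈ -267.49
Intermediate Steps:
O(t) = 2*t
I(A) = 5/3 - 17/A (I(A) = 5/3 + (-17/A - 34/A)/3 = 5/3 + (-51/A)/3 = 5/3 - 17/A)
B(L) = √(L + 2*L^(3/2)) (B(L) = √(L + (2*L)*√L) = √(L + 2*L^(3/2)))
I(13) - (248 + B(32)) = (5/3 - 17/13) - (248 + √(32 + 2*32^(3/2))) = (5/3 - 17*1/13) - (248 + √(32 + 2*(128*√2))) = (5/3 - 17/13) - (248 + √(32 + 256*√2)) = 14/39 + (-248 - √(32 + 256*√2)) = -9658/39 - √(32 + 256*√2)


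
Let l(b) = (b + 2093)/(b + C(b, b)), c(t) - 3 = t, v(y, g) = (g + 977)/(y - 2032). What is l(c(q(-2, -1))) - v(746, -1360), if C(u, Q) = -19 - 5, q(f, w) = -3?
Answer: -1350395/15432 ≈ -87.506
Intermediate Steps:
C(u, Q) = -24
v(y, g) = (977 + g)/(-2032 + y)
c(t) = 3 + t
l(b) = (2093 + b)/(-24 + b) (l(b) = (b + 2093)/(b - 24) = (2093 + b)/(-24 + b))
l(c(q(-2, -1))) - v(746, -1360) = (2093 + (3 - 3))/(-24 + (3 - 3)) - (977 - 1360)/(-2032 + 746) = (2093 + 0)/(-24 + 0) - (-383)/(-1286) = 2093/(-24) - (-1)*(-383)/1286 = -1/24*2093 - 1*383/1286 = -2093/24 - 383/1286 = -1350395/15432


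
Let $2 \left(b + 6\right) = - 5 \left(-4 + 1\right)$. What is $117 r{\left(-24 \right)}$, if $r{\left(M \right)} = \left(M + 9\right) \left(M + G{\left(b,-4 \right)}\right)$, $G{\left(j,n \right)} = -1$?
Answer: $43875$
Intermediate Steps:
$b = \frac{3}{2}$ ($b = -6 + \frac{\left(-5\right) \left(-4 + 1\right)}{2} = -6 + \frac{\left(-5\right) \left(-3\right)}{2} = -6 + \frac{1}{2} \cdot 15 = -6 + \frac{15}{2} = \frac{3}{2} \approx 1.5$)
$r{\left(M \right)} = \left(-1 + M\right) \left(9 + M\right)$ ($r{\left(M \right)} = \left(M + 9\right) \left(M - 1\right) = \left(9 + M\right) \left(-1 + M\right) = \left(-1 + M\right) \left(9 + M\right)$)
$117 r{\left(-24 \right)} = 117 \left(-9 + \left(-24\right)^{2} + 8 \left(-24\right)\right) = 117 \left(-9 + 576 - 192\right) = 117 \cdot 375 = 43875$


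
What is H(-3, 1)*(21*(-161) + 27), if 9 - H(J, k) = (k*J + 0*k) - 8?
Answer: -67080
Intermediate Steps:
H(J, k) = 17 - J*k (H(J, k) = 9 - ((k*J + 0*k) - 8) = 9 - ((J*k + 0) - 8) = 9 - (J*k - 8) = 9 - (-8 + J*k) = 9 + (8 - J*k) = 17 - J*k)
H(-3, 1)*(21*(-161) + 27) = (17 - 1*(-3)*1)*(21*(-161) + 27) = (17 + 3)*(-3381 + 27) = 20*(-3354) = -67080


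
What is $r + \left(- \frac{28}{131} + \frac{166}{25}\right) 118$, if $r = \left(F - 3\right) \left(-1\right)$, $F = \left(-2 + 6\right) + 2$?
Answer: $\frac{2473603}{3275} \approx 755.3$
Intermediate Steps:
$F = 6$ ($F = 4 + 2 = 6$)
$r = -3$ ($r = \left(6 - 3\right) \left(-1\right) = 3 \left(-1\right) = -3$)
$r + \left(- \frac{28}{131} + \frac{166}{25}\right) 118 = -3 + \left(- \frac{28}{131} + \frac{166}{25}\right) 118 = -3 + \frac{21046}{3275} \cdot 118 = -3 + \frac{2483428}{3275} = \frac{2473603}{3275}$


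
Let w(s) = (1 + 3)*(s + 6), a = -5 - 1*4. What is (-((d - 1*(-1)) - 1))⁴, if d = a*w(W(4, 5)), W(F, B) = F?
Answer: 16796160000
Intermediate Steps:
a = -9 (a = -5 - 4 = -9)
w(s) = 24 + 4*s (w(s) = 4*(6 + s) = 24 + 4*s)
d = -360 (d = -9*(24 + 4*4) = -9*(24 + 16) = -9*40 = -360)
(-((d - 1*(-1)) - 1))⁴ = (-((-360 - 1*(-1)) - 1))⁴ = (-((-360 + 1) - 1))⁴ = (-(-359 - 1))⁴ = (-1*(-360))⁴ = 360⁴ = 16796160000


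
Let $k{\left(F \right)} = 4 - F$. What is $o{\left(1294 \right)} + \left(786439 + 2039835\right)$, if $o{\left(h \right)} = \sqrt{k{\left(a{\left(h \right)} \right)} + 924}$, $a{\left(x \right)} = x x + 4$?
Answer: $2826274 + 2 i \sqrt{418378} \approx 2.8263 \cdot 10^{6} + 1293.6 i$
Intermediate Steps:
$a{\left(x \right)} = 4 + x^{2}$ ($a{\left(x \right)} = x^{2} + 4 = 4 + x^{2}$)
$o{\left(h \right)} = \sqrt{924 - h^{2}}$ ($o{\left(h \right)} = \sqrt{\left(4 - \left(4 + h^{2}\right)\right) + 924} = \sqrt{- h^{2} + 924} = \sqrt{924 - h^{2}}$)
$o{\left(1294 \right)} + \left(786439 + 2039835\right) = \sqrt{924 - 1294^{2}} + \left(786439 + 2039835\right) = \sqrt{924 - 1674436} + 2826274 = \sqrt{-1673512} + 2826274 = 2 i \sqrt{418378} + 2826274 = 2826274 + 2 i \sqrt{418378}$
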